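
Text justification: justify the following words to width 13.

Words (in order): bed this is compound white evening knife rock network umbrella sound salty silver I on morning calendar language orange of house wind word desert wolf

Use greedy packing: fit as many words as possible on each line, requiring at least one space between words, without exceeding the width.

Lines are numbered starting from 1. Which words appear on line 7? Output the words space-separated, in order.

Line 1: ['bed', 'this', 'is'] (min_width=11, slack=2)
Line 2: ['compound'] (min_width=8, slack=5)
Line 3: ['white', 'evening'] (min_width=13, slack=0)
Line 4: ['knife', 'rock'] (min_width=10, slack=3)
Line 5: ['network'] (min_width=7, slack=6)
Line 6: ['umbrella'] (min_width=8, slack=5)
Line 7: ['sound', 'salty'] (min_width=11, slack=2)
Line 8: ['silver', 'I', 'on'] (min_width=11, slack=2)
Line 9: ['morning'] (min_width=7, slack=6)
Line 10: ['calendar'] (min_width=8, slack=5)
Line 11: ['language'] (min_width=8, slack=5)
Line 12: ['orange', 'of'] (min_width=9, slack=4)
Line 13: ['house', 'wind'] (min_width=10, slack=3)
Line 14: ['word', 'desert'] (min_width=11, slack=2)
Line 15: ['wolf'] (min_width=4, slack=9)

Answer: sound salty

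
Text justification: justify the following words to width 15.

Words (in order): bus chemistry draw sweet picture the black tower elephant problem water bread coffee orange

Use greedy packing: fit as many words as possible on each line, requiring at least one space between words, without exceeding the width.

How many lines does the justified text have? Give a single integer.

Answer: 8

Derivation:
Line 1: ['bus', 'chemistry'] (min_width=13, slack=2)
Line 2: ['draw', 'sweet'] (min_width=10, slack=5)
Line 3: ['picture', 'the'] (min_width=11, slack=4)
Line 4: ['black', 'tower'] (min_width=11, slack=4)
Line 5: ['elephant'] (min_width=8, slack=7)
Line 6: ['problem', 'water'] (min_width=13, slack=2)
Line 7: ['bread', 'coffee'] (min_width=12, slack=3)
Line 8: ['orange'] (min_width=6, slack=9)
Total lines: 8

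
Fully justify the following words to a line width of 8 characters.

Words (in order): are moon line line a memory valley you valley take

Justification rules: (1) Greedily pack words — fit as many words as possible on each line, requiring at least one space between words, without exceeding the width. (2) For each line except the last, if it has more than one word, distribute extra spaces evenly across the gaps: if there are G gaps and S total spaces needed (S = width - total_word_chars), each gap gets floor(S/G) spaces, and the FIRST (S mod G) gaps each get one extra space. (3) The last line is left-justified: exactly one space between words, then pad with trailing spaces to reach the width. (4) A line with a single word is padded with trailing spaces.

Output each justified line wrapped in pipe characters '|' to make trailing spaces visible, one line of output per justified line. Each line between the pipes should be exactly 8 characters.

Answer: |are moon|
|line    |
|line   a|
|memory  |
|valley  |
|you     |
|valley  |
|take    |

Derivation:
Line 1: ['are', 'moon'] (min_width=8, slack=0)
Line 2: ['line'] (min_width=4, slack=4)
Line 3: ['line', 'a'] (min_width=6, slack=2)
Line 4: ['memory'] (min_width=6, slack=2)
Line 5: ['valley'] (min_width=6, slack=2)
Line 6: ['you'] (min_width=3, slack=5)
Line 7: ['valley'] (min_width=6, slack=2)
Line 8: ['take'] (min_width=4, slack=4)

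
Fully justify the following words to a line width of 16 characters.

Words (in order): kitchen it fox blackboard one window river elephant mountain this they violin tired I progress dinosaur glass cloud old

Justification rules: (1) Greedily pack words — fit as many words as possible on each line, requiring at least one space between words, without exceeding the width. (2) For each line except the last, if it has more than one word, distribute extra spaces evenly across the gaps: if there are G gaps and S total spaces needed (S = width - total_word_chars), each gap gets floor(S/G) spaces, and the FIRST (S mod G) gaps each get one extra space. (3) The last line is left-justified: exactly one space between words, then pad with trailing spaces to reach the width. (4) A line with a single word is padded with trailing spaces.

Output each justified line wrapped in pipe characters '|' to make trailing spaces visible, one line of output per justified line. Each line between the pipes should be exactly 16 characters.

Line 1: ['kitchen', 'it', 'fox'] (min_width=14, slack=2)
Line 2: ['blackboard', 'one'] (min_width=14, slack=2)
Line 3: ['window', 'river'] (min_width=12, slack=4)
Line 4: ['elephant'] (min_width=8, slack=8)
Line 5: ['mountain', 'this'] (min_width=13, slack=3)
Line 6: ['they', 'violin'] (min_width=11, slack=5)
Line 7: ['tired', 'I', 'progress'] (min_width=16, slack=0)
Line 8: ['dinosaur', 'glass'] (min_width=14, slack=2)
Line 9: ['cloud', 'old'] (min_width=9, slack=7)

Answer: |kitchen  it  fox|
|blackboard   one|
|window     river|
|elephant        |
|mountain    this|
|they      violin|
|tired I progress|
|dinosaur   glass|
|cloud old       |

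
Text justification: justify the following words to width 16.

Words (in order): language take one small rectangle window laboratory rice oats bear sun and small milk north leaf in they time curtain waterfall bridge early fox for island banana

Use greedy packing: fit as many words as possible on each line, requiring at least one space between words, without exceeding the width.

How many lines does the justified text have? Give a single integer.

Answer: 12

Derivation:
Line 1: ['language', 'take'] (min_width=13, slack=3)
Line 2: ['one', 'small'] (min_width=9, slack=7)
Line 3: ['rectangle', 'window'] (min_width=16, slack=0)
Line 4: ['laboratory', 'rice'] (min_width=15, slack=1)
Line 5: ['oats', 'bear', 'sun'] (min_width=13, slack=3)
Line 6: ['and', 'small', 'milk'] (min_width=14, slack=2)
Line 7: ['north', 'leaf', 'in'] (min_width=13, slack=3)
Line 8: ['they', 'time'] (min_width=9, slack=7)
Line 9: ['curtain'] (min_width=7, slack=9)
Line 10: ['waterfall', 'bridge'] (min_width=16, slack=0)
Line 11: ['early', 'fox', 'for'] (min_width=13, slack=3)
Line 12: ['island', 'banana'] (min_width=13, slack=3)
Total lines: 12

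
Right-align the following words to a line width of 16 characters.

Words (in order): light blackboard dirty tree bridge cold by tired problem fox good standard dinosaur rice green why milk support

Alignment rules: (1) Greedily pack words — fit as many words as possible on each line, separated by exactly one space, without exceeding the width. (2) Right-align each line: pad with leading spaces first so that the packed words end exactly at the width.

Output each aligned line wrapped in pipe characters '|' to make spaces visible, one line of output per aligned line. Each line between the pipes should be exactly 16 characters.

Answer: |light blackboard|
|      dirty tree|
|  bridge cold by|
|   tired problem|
|        fox good|
|        standard|
|   dinosaur rice|
|  green why milk|
|         support|

Derivation:
Line 1: ['light', 'blackboard'] (min_width=16, slack=0)
Line 2: ['dirty', 'tree'] (min_width=10, slack=6)
Line 3: ['bridge', 'cold', 'by'] (min_width=14, slack=2)
Line 4: ['tired', 'problem'] (min_width=13, slack=3)
Line 5: ['fox', 'good'] (min_width=8, slack=8)
Line 6: ['standard'] (min_width=8, slack=8)
Line 7: ['dinosaur', 'rice'] (min_width=13, slack=3)
Line 8: ['green', 'why', 'milk'] (min_width=14, slack=2)
Line 9: ['support'] (min_width=7, slack=9)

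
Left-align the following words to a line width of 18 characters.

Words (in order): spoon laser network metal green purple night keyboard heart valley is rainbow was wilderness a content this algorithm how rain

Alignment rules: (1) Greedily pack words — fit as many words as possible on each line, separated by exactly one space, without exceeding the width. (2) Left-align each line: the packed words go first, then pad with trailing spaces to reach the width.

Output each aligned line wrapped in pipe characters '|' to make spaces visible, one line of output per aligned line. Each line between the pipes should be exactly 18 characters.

Answer: |spoon laser       |
|network metal     |
|green purple night|
|keyboard heart    |
|valley is rainbow |
|was wilderness a  |
|content this      |
|algorithm how rain|

Derivation:
Line 1: ['spoon', 'laser'] (min_width=11, slack=7)
Line 2: ['network', 'metal'] (min_width=13, slack=5)
Line 3: ['green', 'purple', 'night'] (min_width=18, slack=0)
Line 4: ['keyboard', 'heart'] (min_width=14, slack=4)
Line 5: ['valley', 'is', 'rainbow'] (min_width=17, slack=1)
Line 6: ['was', 'wilderness', 'a'] (min_width=16, slack=2)
Line 7: ['content', 'this'] (min_width=12, slack=6)
Line 8: ['algorithm', 'how', 'rain'] (min_width=18, slack=0)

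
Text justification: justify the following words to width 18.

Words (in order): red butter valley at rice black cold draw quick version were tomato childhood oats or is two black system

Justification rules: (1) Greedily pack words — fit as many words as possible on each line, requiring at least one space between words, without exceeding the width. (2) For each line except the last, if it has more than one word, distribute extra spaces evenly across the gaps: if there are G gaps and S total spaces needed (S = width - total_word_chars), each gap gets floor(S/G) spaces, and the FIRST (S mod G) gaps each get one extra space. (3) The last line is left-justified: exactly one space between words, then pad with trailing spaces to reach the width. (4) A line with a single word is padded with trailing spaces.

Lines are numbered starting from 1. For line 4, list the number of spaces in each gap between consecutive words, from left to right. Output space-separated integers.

Answer: 8

Derivation:
Line 1: ['red', 'butter', 'valley'] (min_width=17, slack=1)
Line 2: ['at', 'rice', 'black', 'cold'] (min_width=18, slack=0)
Line 3: ['draw', 'quick', 'version'] (min_width=18, slack=0)
Line 4: ['were', 'tomato'] (min_width=11, slack=7)
Line 5: ['childhood', 'oats', 'or'] (min_width=17, slack=1)
Line 6: ['is', 'two', 'black'] (min_width=12, slack=6)
Line 7: ['system'] (min_width=6, slack=12)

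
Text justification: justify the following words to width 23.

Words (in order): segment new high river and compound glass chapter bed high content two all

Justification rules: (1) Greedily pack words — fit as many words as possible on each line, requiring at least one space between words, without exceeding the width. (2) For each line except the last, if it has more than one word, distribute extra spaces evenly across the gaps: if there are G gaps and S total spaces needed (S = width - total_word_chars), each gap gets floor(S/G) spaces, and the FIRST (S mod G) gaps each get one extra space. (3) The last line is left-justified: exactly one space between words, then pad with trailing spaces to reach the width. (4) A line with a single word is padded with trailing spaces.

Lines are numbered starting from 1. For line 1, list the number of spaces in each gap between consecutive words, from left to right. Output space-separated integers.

Line 1: ['segment', 'new', 'high', 'river'] (min_width=22, slack=1)
Line 2: ['and', 'compound', 'glass'] (min_width=18, slack=5)
Line 3: ['chapter', 'bed', 'high'] (min_width=16, slack=7)
Line 4: ['content', 'two', 'all'] (min_width=15, slack=8)

Answer: 2 1 1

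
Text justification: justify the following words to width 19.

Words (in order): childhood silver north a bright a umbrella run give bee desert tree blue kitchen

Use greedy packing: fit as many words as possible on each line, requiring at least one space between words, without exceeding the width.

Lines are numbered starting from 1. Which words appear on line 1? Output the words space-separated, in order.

Answer: childhood silver

Derivation:
Line 1: ['childhood', 'silver'] (min_width=16, slack=3)
Line 2: ['north', 'a', 'bright', 'a'] (min_width=16, slack=3)
Line 3: ['umbrella', 'run', 'give'] (min_width=17, slack=2)
Line 4: ['bee', 'desert', 'tree'] (min_width=15, slack=4)
Line 5: ['blue', 'kitchen'] (min_width=12, slack=7)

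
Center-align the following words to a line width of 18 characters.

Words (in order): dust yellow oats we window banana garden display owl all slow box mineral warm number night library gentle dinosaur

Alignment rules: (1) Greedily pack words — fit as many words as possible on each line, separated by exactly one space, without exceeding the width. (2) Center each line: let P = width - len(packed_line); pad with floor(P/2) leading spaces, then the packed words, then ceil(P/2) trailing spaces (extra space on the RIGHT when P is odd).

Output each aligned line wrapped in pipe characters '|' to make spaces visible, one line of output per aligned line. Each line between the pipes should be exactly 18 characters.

Answer: | dust yellow oats |
| we window banana |
|garden display owl|
|   all slow box   |
|   mineral warm   |
|   number night   |
|  library gentle  |
|     dinosaur     |

Derivation:
Line 1: ['dust', 'yellow', 'oats'] (min_width=16, slack=2)
Line 2: ['we', 'window', 'banana'] (min_width=16, slack=2)
Line 3: ['garden', 'display', 'owl'] (min_width=18, slack=0)
Line 4: ['all', 'slow', 'box'] (min_width=12, slack=6)
Line 5: ['mineral', 'warm'] (min_width=12, slack=6)
Line 6: ['number', 'night'] (min_width=12, slack=6)
Line 7: ['library', 'gentle'] (min_width=14, slack=4)
Line 8: ['dinosaur'] (min_width=8, slack=10)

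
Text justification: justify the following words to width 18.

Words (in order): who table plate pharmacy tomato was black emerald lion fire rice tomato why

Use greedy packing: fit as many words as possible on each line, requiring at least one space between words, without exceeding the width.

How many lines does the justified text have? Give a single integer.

Answer: 5

Derivation:
Line 1: ['who', 'table', 'plate'] (min_width=15, slack=3)
Line 2: ['pharmacy', 'tomato'] (min_width=15, slack=3)
Line 3: ['was', 'black', 'emerald'] (min_width=17, slack=1)
Line 4: ['lion', 'fire', 'rice'] (min_width=14, slack=4)
Line 5: ['tomato', 'why'] (min_width=10, slack=8)
Total lines: 5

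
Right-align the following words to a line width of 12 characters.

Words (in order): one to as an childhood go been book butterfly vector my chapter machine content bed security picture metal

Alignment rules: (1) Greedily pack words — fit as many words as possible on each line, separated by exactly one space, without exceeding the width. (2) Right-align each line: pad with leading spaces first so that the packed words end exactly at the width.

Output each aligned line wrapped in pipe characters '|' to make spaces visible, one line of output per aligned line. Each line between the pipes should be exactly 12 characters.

Answer: |one to as an|
|childhood go|
|   been book|
|   butterfly|
|   vector my|
|     chapter|
|     machine|
| content bed|
|    security|
|     picture|
|       metal|

Derivation:
Line 1: ['one', 'to', 'as', 'an'] (min_width=12, slack=0)
Line 2: ['childhood', 'go'] (min_width=12, slack=0)
Line 3: ['been', 'book'] (min_width=9, slack=3)
Line 4: ['butterfly'] (min_width=9, slack=3)
Line 5: ['vector', 'my'] (min_width=9, slack=3)
Line 6: ['chapter'] (min_width=7, slack=5)
Line 7: ['machine'] (min_width=7, slack=5)
Line 8: ['content', 'bed'] (min_width=11, slack=1)
Line 9: ['security'] (min_width=8, slack=4)
Line 10: ['picture'] (min_width=7, slack=5)
Line 11: ['metal'] (min_width=5, slack=7)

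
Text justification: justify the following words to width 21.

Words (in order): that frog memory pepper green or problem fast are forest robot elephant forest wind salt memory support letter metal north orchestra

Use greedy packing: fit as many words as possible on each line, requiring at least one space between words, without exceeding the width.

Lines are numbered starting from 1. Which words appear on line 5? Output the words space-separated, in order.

Line 1: ['that', 'frog', 'memory'] (min_width=16, slack=5)
Line 2: ['pepper', 'green', 'or'] (min_width=15, slack=6)
Line 3: ['problem', 'fast', 'are'] (min_width=16, slack=5)
Line 4: ['forest', 'robot', 'elephant'] (min_width=21, slack=0)
Line 5: ['forest', 'wind', 'salt'] (min_width=16, slack=5)
Line 6: ['memory', 'support', 'letter'] (min_width=21, slack=0)
Line 7: ['metal', 'north', 'orchestra'] (min_width=21, slack=0)

Answer: forest wind salt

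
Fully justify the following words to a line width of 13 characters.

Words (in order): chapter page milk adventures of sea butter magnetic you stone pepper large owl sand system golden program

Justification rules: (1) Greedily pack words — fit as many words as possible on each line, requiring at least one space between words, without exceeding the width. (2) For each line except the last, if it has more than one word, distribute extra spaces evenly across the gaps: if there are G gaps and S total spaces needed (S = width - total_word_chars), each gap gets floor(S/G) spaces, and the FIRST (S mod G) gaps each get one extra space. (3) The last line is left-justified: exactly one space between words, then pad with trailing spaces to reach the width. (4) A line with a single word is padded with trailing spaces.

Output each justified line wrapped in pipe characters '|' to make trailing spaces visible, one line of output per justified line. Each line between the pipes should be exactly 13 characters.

Answer: |chapter  page|
|milk         |
|adventures of|
|sea    butter|
|magnetic  you|
|stone  pepper|
|large     owl|
|sand   system|
|golden       |
|program      |

Derivation:
Line 1: ['chapter', 'page'] (min_width=12, slack=1)
Line 2: ['milk'] (min_width=4, slack=9)
Line 3: ['adventures', 'of'] (min_width=13, slack=0)
Line 4: ['sea', 'butter'] (min_width=10, slack=3)
Line 5: ['magnetic', 'you'] (min_width=12, slack=1)
Line 6: ['stone', 'pepper'] (min_width=12, slack=1)
Line 7: ['large', 'owl'] (min_width=9, slack=4)
Line 8: ['sand', 'system'] (min_width=11, slack=2)
Line 9: ['golden'] (min_width=6, slack=7)
Line 10: ['program'] (min_width=7, slack=6)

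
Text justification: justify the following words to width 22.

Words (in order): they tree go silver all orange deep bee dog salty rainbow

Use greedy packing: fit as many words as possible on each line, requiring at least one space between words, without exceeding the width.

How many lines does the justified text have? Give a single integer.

Line 1: ['they', 'tree', 'go', 'silver'] (min_width=19, slack=3)
Line 2: ['all', 'orange', 'deep', 'bee'] (min_width=19, slack=3)
Line 3: ['dog', 'salty', 'rainbow'] (min_width=17, slack=5)
Total lines: 3

Answer: 3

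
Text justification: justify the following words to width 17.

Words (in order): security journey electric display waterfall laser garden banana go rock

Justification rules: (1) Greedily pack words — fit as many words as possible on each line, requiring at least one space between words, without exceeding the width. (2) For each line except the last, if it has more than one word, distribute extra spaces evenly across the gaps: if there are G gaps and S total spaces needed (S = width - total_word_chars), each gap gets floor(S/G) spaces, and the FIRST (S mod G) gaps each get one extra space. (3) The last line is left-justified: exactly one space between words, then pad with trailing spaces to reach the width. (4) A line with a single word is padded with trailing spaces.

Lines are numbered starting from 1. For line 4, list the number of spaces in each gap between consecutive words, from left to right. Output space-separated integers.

Answer: 2 1

Derivation:
Line 1: ['security', 'journey'] (min_width=16, slack=1)
Line 2: ['electric', 'display'] (min_width=16, slack=1)
Line 3: ['waterfall', 'laser'] (min_width=15, slack=2)
Line 4: ['garden', 'banana', 'go'] (min_width=16, slack=1)
Line 5: ['rock'] (min_width=4, slack=13)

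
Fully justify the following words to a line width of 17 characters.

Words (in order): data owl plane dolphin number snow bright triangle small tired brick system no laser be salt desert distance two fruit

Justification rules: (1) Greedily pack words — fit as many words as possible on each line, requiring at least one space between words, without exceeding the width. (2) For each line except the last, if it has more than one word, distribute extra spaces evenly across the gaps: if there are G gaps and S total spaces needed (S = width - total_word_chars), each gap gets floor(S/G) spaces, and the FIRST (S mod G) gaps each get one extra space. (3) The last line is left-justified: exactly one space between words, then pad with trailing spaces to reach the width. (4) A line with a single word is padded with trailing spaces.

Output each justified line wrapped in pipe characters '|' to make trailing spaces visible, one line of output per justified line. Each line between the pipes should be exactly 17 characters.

Line 1: ['data', 'owl', 'plane'] (min_width=14, slack=3)
Line 2: ['dolphin', 'number'] (min_width=14, slack=3)
Line 3: ['snow', 'bright'] (min_width=11, slack=6)
Line 4: ['triangle', 'small'] (min_width=14, slack=3)
Line 5: ['tired', 'brick'] (min_width=11, slack=6)
Line 6: ['system', 'no', 'laser'] (min_width=15, slack=2)
Line 7: ['be', 'salt', 'desert'] (min_width=14, slack=3)
Line 8: ['distance', 'two'] (min_width=12, slack=5)
Line 9: ['fruit'] (min_width=5, slack=12)

Answer: |data   owl  plane|
|dolphin    number|
|snow       bright|
|triangle    small|
|tired       brick|
|system  no  laser|
|be   salt  desert|
|distance      two|
|fruit            |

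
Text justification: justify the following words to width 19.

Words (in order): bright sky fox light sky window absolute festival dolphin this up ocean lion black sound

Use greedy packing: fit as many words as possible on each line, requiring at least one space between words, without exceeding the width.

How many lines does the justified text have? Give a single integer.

Line 1: ['bright', 'sky', 'fox'] (min_width=14, slack=5)
Line 2: ['light', 'sky', 'window'] (min_width=16, slack=3)
Line 3: ['absolute', 'festival'] (min_width=17, slack=2)
Line 4: ['dolphin', 'this', 'up'] (min_width=15, slack=4)
Line 5: ['ocean', 'lion', 'black'] (min_width=16, slack=3)
Line 6: ['sound'] (min_width=5, slack=14)
Total lines: 6

Answer: 6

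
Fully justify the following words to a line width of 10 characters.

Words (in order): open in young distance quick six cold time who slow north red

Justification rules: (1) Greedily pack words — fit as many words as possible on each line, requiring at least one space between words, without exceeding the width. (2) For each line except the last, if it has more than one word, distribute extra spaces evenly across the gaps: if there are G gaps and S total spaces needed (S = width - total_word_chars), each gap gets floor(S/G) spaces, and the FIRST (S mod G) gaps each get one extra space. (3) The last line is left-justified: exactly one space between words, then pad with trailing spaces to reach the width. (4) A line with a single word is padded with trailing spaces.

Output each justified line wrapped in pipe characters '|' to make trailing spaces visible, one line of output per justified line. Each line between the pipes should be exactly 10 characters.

Answer: |open    in|
|young     |
|distance  |
|quick  six|
|cold  time|
|who   slow|
|north red |

Derivation:
Line 1: ['open', 'in'] (min_width=7, slack=3)
Line 2: ['young'] (min_width=5, slack=5)
Line 3: ['distance'] (min_width=8, slack=2)
Line 4: ['quick', 'six'] (min_width=9, slack=1)
Line 5: ['cold', 'time'] (min_width=9, slack=1)
Line 6: ['who', 'slow'] (min_width=8, slack=2)
Line 7: ['north', 'red'] (min_width=9, slack=1)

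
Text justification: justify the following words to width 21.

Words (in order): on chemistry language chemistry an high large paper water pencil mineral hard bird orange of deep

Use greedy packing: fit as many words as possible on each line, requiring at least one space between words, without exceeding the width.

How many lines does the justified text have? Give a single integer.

Line 1: ['on', 'chemistry', 'language'] (min_width=21, slack=0)
Line 2: ['chemistry', 'an', 'high'] (min_width=17, slack=4)
Line 3: ['large', 'paper', 'water'] (min_width=17, slack=4)
Line 4: ['pencil', 'mineral', 'hard'] (min_width=19, slack=2)
Line 5: ['bird', 'orange', 'of', 'deep'] (min_width=19, slack=2)
Total lines: 5

Answer: 5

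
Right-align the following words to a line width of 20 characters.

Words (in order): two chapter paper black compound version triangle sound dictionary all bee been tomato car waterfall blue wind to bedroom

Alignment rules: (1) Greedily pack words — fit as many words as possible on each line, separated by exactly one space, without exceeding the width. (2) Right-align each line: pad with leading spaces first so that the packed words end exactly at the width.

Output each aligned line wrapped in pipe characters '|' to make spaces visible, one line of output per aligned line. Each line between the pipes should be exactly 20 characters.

Answer: |   two chapter paper|
|      black compound|
|    version triangle|
|sound dictionary all|
| bee been tomato car|
| waterfall blue wind|
|          to bedroom|

Derivation:
Line 1: ['two', 'chapter', 'paper'] (min_width=17, slack=3)
Line 2: ['black', 'compound'] (min_width=14, slack=6)
Line 3: ['version', 'triangle'] (min_width=16, slack=4)
Line 4: ['sound', 'dictionary', 'all'] (min_width=20, slack=0)
Line 5: ['bee', 'been', 'tomato', 'car'] (min_width=19, slack=1)
Line 6: ['waterfall', 'blue', 'wind'] (min_width=19, slack=1)
Line 7: ['to', 'bedroom'] (min_width=10, slack=10)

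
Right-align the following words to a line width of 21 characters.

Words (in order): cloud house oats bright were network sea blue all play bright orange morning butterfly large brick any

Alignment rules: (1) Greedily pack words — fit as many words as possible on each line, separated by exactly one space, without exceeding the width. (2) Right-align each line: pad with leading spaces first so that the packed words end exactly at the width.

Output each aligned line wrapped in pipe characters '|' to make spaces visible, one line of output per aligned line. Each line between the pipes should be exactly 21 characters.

Answer: |     cloud house oats|
|  bright were network|
|    sea blue all play|
|bright orange morning|
|butterfly large brick|
|                  any|

Derivation:
Line 1: ['cloud', 'house', 'oats'] (min_width=16, slack=5)
Line 2: ['bright', 'were', 'network'] (min_width=19, slack=2)
Line 3: ['sea', 'blue', 'all', 'play'] (min_width=17, slack=4)
Line 4: ['bright', 'orange', 'morning'] (min_width=21, slack=0)
Line 5: ['butterfly', 'large', 'brick'] (min_width=21, slack=0)
Line 6: ['any'] (min_width=3, slack=18)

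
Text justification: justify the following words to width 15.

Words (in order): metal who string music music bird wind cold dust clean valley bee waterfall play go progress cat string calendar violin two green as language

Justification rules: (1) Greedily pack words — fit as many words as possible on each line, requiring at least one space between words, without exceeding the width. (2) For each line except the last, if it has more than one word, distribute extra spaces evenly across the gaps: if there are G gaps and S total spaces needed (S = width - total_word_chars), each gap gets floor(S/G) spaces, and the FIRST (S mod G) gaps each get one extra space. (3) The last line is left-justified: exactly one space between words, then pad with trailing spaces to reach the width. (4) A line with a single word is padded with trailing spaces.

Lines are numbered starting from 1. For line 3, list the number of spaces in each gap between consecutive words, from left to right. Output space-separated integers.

Answer: 1 1

Derivation:
Line 1: ['metal', 'who'] (min_width=9, slack=6)
Line 2: ['string', 'music'] (min_width=12, slack=3)
Line 3: ['music', 'bird', 'wind'] (min_width=15, slack=0)
Line 4: ['cold', 'dust', 'clean'] (min_width=15, slack=0)
Line 5: ['valley', 'bee'] (min_width=10, slack=5)
Line 6: ['waterfall', 'play'] (min_width=14, slack=1)
Line 7: ['go', 'progress', 'cat'] (min_width=15, slack=0)
Line 8: ['string', 'calendar'] (min_width=15, slack=0)
Line 9: ['violin', 'two'] (min_width=10, slack=5)
Line 10: ['green', 'as'] (min_width=8, slack=7)
Line 11: ['language'] (min_width=8, slack=7)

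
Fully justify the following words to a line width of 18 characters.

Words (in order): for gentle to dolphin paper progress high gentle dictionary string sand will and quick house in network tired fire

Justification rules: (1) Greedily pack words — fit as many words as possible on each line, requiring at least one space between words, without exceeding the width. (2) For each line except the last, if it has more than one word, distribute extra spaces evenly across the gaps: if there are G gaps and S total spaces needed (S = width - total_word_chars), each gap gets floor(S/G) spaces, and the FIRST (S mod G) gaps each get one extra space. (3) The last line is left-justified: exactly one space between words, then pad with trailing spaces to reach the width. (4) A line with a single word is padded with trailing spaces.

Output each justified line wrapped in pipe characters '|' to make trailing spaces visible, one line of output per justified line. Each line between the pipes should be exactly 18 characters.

Line 1: ['for', 'gentle', 'to'] (min_width=13, slack=5)
Line 2: ['dolphin', 'paper'] (min_width=13, slack=5)
Line 3: ['progress', 'high'] (min_width=13, slack=5)
Line 4: ['gentle', 'dictionary'] (min_width=17, slack=1)
Line 5: ['string', 'sand', 'will'] (min_width=16, slack=2)
Line 6: ['and', 'quick', 'house', 'in'] (min_width=18, slack=0)
Line 7: ['network', 'tired', 'fire'] (min_width=18, slack=0)

Answer: |for    gentle   to|
|dolphin      paper|
|progress      high|
|gentle  dictionary|
|string  sand  will|
|and quick house in|
|network tired fire|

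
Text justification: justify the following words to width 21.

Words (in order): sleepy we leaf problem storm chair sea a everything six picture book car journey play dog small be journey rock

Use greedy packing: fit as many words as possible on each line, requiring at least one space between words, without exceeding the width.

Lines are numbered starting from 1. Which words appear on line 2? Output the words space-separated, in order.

Answer: problem storm chair

Derivation:
Line 1: ['sleepy', 'we', 'leaf'] (min_width=14, slack=7)
Line 2: ['problem', 'storm', 'chair'] (min_width=19, slack=2)
Line 3: ['sea', 'a', 'everything', 'six'] (min_width=20, slack=1)
Line 4: ['picture', 'book', 'car'] (min_width=16, slack=5)
Line 5: ['journey', 'play', 'dog'] (min_width=16, slack=5)
Line 6: ['small', 'be', 'journey', 'rock'] (min_width=21, slack=0)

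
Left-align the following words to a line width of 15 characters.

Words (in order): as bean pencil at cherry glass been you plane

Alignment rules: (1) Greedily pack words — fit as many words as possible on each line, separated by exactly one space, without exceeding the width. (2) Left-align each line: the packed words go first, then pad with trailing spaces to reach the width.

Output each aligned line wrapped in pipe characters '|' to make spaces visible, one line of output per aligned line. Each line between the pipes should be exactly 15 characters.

Answer: |as bean pencil |
|at cherry glass|
|been you plane |

Derivation:
Line 1: ['as', 'bean', 'pencil'] (min_width=14, slack=1)
Line 2: ['at', 'cherry', 'glass'] (min_width=15, slack=0)
Line 3: ['been', 'you', 'plane'] (min_width=14, slack=1)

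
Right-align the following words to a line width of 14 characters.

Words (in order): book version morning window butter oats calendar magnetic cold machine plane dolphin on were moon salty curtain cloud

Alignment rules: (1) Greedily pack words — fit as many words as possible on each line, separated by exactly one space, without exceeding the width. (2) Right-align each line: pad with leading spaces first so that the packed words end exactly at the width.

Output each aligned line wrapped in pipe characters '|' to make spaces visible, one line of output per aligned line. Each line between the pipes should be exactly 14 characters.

Line 1: ['book', 'version'] (min_width=12, slack=2)
Line 2: ['morning', 'window'] (min_width=14, slack=0)
Line 3: ['butter', 'oats'] (min_width=11, slack=3)
Line 4: ['calendar'] (min_width=8, slack=6)
Line 5: ['magnetic', 'cold'] (min_width=13, slack=1)
Line 6: ['machine', 'plane'] (min_width=13, slack=1)
Line 7: ['dolphin', 'on'] (min_width=10, slack=4)
Line 8: ['were', 'moon'] (min_width=9, slack=5)
Line 9: ['salty', 'curtain'] (min_width=13, slack=1)
Line 10: ['cloud'] (min_width=5, slack=9)

Answer: |  book version|
|morning window|
|   butter oats|
|      calendar|
| magnetic cold|
| machine plane|
|    dolphin on|
|     were moon|
| salty curtain|
|         cloud|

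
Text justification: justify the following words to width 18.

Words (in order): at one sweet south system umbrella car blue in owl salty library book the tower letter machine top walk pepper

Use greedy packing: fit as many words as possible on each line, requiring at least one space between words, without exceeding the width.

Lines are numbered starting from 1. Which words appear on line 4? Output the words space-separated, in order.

Answer: salty library book

Derivation:
Line 1: ['at', 'one', 'sweet', 'south'] (min_width=18, slack=0)
Line 2: ['system', 'umbrella'] (min_width=15, slack=3)
Line 3: ['car', 'blue', 'in', 'owl'] (min_width=15, slack=3)
Line 4: ['salty', 'library', 'book'] (min_width=18, slack=0)
Line 5: ['the', 'tower', 'letter'] (min_width=16, slack=2)
Line 6: ['machine', 'top', 'walk'] (min_width=16, slack=2)
Line 7: ['pepper'] (min_width=6, slack=12)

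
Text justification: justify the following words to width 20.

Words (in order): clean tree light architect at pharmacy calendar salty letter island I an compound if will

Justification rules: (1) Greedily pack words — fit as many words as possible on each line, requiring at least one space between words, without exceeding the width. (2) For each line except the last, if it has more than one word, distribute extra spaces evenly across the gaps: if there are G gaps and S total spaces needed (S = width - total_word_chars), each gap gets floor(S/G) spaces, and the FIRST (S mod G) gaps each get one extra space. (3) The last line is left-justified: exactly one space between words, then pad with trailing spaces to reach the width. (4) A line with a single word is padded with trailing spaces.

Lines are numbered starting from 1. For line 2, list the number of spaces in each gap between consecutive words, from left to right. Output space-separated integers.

Answer: 9

Derivation:
Line 1: ['clean', 'tree', 'light'] (min_width=16, slack=4)
Line 2: ['architect', 'at'] (min_width=12, slack=8)
Line 3: ['pharmacy', 'calendar'] (min_width=17, slack=3)
Line 4: ['salty', 'letter', 'island'] (min_width=19, slack=1)
Line 5: ['I', 'an', 'compound', 'if'] (min_width=16, slack=4)
Line 6: ['will'] (min_width=4, slack=16)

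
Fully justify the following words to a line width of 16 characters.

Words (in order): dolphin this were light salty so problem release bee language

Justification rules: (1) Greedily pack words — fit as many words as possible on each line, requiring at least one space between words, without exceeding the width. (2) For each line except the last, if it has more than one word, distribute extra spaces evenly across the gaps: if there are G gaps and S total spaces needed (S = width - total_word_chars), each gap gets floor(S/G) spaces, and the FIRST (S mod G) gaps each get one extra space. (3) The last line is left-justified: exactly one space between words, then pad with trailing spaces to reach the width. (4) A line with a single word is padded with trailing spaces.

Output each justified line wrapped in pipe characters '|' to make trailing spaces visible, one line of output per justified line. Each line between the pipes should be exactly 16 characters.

Line 1: ['dolphin', 'this'] (min_width=12, slack=4)
Line 2: ['were', 'light', 'salty'] (min_width=16, slack=0)
Line 3: ['so', 'problem'] (min_width=10, slack=6)
Line 4: ['release', 'bee'] (min_width=11, slack=5)
Line 5: ['language'] (min_width=8, slack=8)

Answer: |dolphin     this|
|were light salty|
|so       problem|
|release      bee|
|language        |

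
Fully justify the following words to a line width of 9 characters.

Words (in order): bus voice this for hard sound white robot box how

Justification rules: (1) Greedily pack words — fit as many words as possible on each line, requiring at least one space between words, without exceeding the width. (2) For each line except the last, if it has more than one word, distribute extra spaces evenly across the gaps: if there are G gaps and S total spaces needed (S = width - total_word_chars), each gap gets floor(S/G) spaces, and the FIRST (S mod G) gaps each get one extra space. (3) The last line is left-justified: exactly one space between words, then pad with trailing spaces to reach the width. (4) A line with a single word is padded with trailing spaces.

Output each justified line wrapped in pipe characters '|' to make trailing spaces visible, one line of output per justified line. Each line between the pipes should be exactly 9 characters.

Answer: |bus voice|
|this  for|
|hard     |
|sound    |
|white    |
|robot box|
|how      |

Derivation:
Line 1: ['bus', 'voice'] (min_width=9, slack=0)
Line 2: ['this', 'for'] (min_width=8, slack=1)
Line 3: ['hard'] (min_width=4, slack=5)
Line 4: ['sound'] (min_width=5, slack=4)
Line 5: ['white'] (min_width=5, slack=4)
Line 6: ['robot', 'box'] (min_width=9, slack=0)
Line 7: ['how'] (min_width=3, slack=6)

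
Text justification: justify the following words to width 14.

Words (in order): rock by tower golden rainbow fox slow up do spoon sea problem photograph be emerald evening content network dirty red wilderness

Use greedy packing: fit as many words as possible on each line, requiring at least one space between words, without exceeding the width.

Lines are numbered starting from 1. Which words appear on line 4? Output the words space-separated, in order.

Answer: spoon sea

Derivation:
Line 1: ['rock', 'by', 'tower'] (min_width=13, slack=1)
Line 2: ['golden', 'rainbow'] (min_width=14, slack=0)
Line 3: ['fox', 'slow', 'up', 'do'] (min_width=14, slack=0)
Line 4: ['spoon', 'sea'] (min_width=9, slack=5)
Line 5: ['problem'] (min_width=7, slack=7)
Line 6: ['photograph', 'be'] (min_width=13, slack=1)
Line 7: ['emerald'] (min_width=7, slack=7)
Line 8: ['evening'] (min_width=7, slack=7)
Line 9: ['content'] (min_width=7, slack=7)
Line 10: ['network', 'dirty'] (min_width=13, slack=1)
Line 11: ['red', 'wilderness'] (min_width=14, slack=0)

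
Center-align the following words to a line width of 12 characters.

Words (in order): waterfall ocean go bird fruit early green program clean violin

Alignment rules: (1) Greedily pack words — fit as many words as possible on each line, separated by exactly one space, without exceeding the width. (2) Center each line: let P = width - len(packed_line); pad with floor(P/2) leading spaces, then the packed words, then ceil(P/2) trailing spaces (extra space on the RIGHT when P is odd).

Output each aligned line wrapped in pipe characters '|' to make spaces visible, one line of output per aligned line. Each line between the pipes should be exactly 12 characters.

Line 1: ['waterfall'] (min_width=9, slack=3)
Line 2: ['ocean', 'go'] (min_width=8, slack=4)
Line 3: ['bird', 'fruit'] (min_width=10, slack=2)
Line 4: ['early', 'green'] (min_width=11, slack=1)
Line 5: ['program'] (min_width=7, slack=5)
Line 6: ['clean', 'violin'] (min_width=12, slack=0)

Answer: | waterfall  |
|  ocean go  |
| bird fruit |
|early green |
|  program   |
|clean violin|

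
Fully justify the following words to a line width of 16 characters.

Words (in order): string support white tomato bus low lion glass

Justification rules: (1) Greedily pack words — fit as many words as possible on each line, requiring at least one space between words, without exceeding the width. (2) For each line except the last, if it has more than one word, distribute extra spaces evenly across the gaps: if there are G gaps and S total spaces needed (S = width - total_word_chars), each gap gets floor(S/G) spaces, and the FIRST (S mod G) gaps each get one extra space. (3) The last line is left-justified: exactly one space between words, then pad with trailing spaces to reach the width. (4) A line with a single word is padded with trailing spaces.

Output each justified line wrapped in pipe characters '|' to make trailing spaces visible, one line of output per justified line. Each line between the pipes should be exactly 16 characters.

Answer: |string   support|
|white tomato bus|
|low lion glass  |

Derivation:
Line 1: ['string', 'support'] (min_width=14, slack=2)
Line 2: ['white', 'tomato', 'bus'] (min_width=16, slack=0)
Line 3: ['low', 'lion', 'glass'] (min_width=14, slack=2)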